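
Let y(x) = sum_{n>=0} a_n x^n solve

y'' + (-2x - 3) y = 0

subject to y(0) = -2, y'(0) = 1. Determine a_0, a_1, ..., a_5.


Ansatz: y(x) = sum_{n>=0} a_n x^n, so y'(x) = sum_{n>=1} n a_n x^(n-1) and y''(x) = sum_{n>=2} n(n-1) a_n x^(n-2).
Substitute into P(x) y'' + Q(x) y' + R(x) y = 0 with P(x) = 1, Q(x) = 0, R(x) = -2x - 3, and match powers of x.
Initial conditions: a_0 = -2, a_1 = 1.
Setting the coefficient of each power of x to zero and solving order by order (substituting the coefficients already found):
  x^0: 2 a_2 - 3 a_0 = 0  ->  2 a_2 = 3 a_0 = -6  ->  a_2 = -3
  x^1: 6 a_3 - 3 a_1 - 2 a_0 = 0  ->  6 a_3 = 3 a_1 + 2 a_0 = -1  ->  a_3 = -1/6
  x^2: 12 a_4 - 3 a_2 - 2 a_1 = 0  ->  12 a_4 = 3 a_2 + 2 a_1 = -7  ->  a_4 = -7/12
  x^3: 20 a_5 - 3 a_3 - 2 a_2 = 0  ->  20 a_5 = 3 a_3 + 2 a_2 = -13/2  ->  a_5 = -13/40
Truncated series: y(x) = -2 + x - 3 x^2 - (1/6) x^3 - (7/12) x^4 - (13/40) x^5 + O(x^6).

a_0 = -2; a_1 = 1; a_2 = -3; a_3 = -1/6; a_4 = -7/12; a_5 = -13/40


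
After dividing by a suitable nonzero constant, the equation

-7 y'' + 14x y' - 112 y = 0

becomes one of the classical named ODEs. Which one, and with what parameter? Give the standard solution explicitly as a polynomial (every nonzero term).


All three coefficients share the factor -7; dividing through by -7 gives  y'' - 2x y' + 16 y = 0.
This matches the Hermite equation y'' - 2x y' + 2n y = 0 with 2n = 16, so n = 8; the polynomial solution is H_8(x).
With y = sum_k a_k x^k, matching x^k gives (k+2)(k+1) a_{k+2} = 2(k - n) a_k = 2(k - 8) a_k. The right side vanishes at k = 8, so the series with the parity of 8 terminates at degree 8.
Standard normalization: leading coefficient of H_n is 2^n, so a_8 = 2^8 = 256. Work downward with a_k = (k+1)(k+2) a_{k+2} / (2(k - n)):
  a_6 = (7)(8)(256) / (2(6 - 8)) = 14336/(-4) = -3584
  a_4 = (5)(6)(-3584) / (2(4 - 8)) = -107520/(-8) = 13440
  a_2 = (3)(4)(13440) / (2(2 - 8)) = 161280/(-12) = -13440
  a_0 = (1)(2)(-13440) / (2(0 - 8)) = -26880/(-16) = 1680
Hence H_8(x) = 256 x^8 - 3584 x^6 + 13440 x^4 - 13440 x^2 + 1680.

H_8(x); series = 256 x^8 - 3584 x^6 + 13440 x^4 - 13440 x^2 + 1680


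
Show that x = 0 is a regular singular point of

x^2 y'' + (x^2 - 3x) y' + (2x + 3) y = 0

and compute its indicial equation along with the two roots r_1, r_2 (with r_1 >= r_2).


Divide by x^2 to reach normal form y'' + P_1(x) y' + P_2(x) y = 0 with P_1(x) = 1 - 3/x and P_2(x) = 2/x + 3/x^2.
x = 0 is a singular point because the y'-coefficient 1 - 3/x has a pole at x = 0 and the y-coefficient 2/x + 3/x^2 has a pole at x = 0.
It is a regular singular point because x P_1(x) = p(x) = x - 3 and x^2 P_2(x) = q(x) = 2x + 3 are polynomials, hence analytic at x = 0.
p(0) = -3,  q(0) = 3.
Indicial equation: r(r-1) + p(0) r + q(0) = 0, i.e. r^2 + (p(0) - 1) r + q(0) = 0, i.e. r^2 - 4 r + 3 = 0.
Discriminant: (-4)^2 - 4(3) = 4, so r = (4 ± 2)/2.
Solving: r_1 = 3, r_2 = 1.

indicial: r^2 - 4 r + 3 = 0; roots r_1 = 3, r_2 = 1


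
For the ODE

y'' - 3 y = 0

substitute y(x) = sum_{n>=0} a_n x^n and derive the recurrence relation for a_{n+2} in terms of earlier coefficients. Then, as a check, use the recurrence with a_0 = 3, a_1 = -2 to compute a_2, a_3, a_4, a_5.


Substitute y = sum_n a_n x^n into y'' + (const) y = 0.
y''(x) = sum_{n>=0} (n+2)(n+1) a_{n+2} x^n.
The ODE becomes sum_n [(n+2)(n+1) a_{n+2} - 3 a_n] x^n = 0.
Setting each coefficient to zero gives the recurrence:
  (n+2)(n+1) a_{n+2} - 3 a_n = 0,
  a_{n+2} = 3 / ((n+1)(n+2)) a_n.

Check with a_0 = 3, a_1 = -2 (apply the recurrence for n = 0, 1, 2, 3): a_0 = 3, a_1 = -2, a_2 = 9/2, a_3 = -1, a_4 = 9/8, a_5 = -3/20.

a_{n+2} = 3/((n+1)(n+2)) * a_n; check: a_0 = 3, a_1 = -2, a_2 = 9/2, a_3 = -1, a_4 = 9/8, a_5 = -3/20


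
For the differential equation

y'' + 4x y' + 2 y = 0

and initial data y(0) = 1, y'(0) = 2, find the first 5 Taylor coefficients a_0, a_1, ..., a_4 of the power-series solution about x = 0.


Ansatz: y(x) = sum_{n>=0} a_n x^n, so y'(x) = sum_{n>=1} n a_n x^(n-1) and y''(x) = sum_{n>=2} n(n-1) a_n x^(n-2).
Substitute into P(x) y'' + Q(x) y' + R(x) y = 0 with P(x) = 1, Q(x) = 4x, R(x) = 2, and match powers of x.
Initial conditions: a_0 = 1, a_1 = 2.
Setting the coefficient of each power of x to zero and solving order by order (substituting the coefficients already found):
  x^0: 2 a_2 + 2 a_0 = 0  ->  2 a_2 = -2 a_0 = -2  ->  a_2 = -1
  x^1: 6 a_3 + 6 a_1 = 0  ->  6 a_3 = -6 a_1 = -12  ->  a_3 = -2
  x^2: 12 a_4 + 10 a_2 = 0  ->  12 a_4 = -10 a_2 = 10  ->  a_4 = 5/6
Truncated series: y(x) = 1 + 2 x - x^2 - 2 x^3 + (5/6) x^4 + O(x^5).

a_0 = 1; a_1 = 2; a_2 = -1; a_3 = -2; a_4 = 5/6


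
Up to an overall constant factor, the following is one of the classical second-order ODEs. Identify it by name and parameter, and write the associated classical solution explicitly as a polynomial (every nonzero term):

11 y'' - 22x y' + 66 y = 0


All three coefficients share the factor 11; dividing through by 11 gives  y'' - 2x y' + 6 y = 0.
This matches the Hermite equation y'' - 2x y' + 2n y = 0 with 2n = 6, so n = 3; the polynomial solution is H_3(x).
With y = sum_k a_k x^k, matching x^k gives (k+2)(k+1) a_{k+2} = 2(k - n) a_k = 2(k - 3) a_k. The right side vanishes at k = 3, so the series with the parity of 3 terminates at degree 3.
Standard normalization: leading coefficient of H_n is 2^n, so a_3 = 2^3 = 8. Work downward with a_k = (k+1)(k+2) a_{k+2} / (2(k - n)):
  a_1 = (2)(3)(8) / (2(1 - 3)) = 48/(-4) = -12
Hence H_3(x) = 8 x^3 - 12 x.

H_3(x); series = 8 x^3 - 12 x


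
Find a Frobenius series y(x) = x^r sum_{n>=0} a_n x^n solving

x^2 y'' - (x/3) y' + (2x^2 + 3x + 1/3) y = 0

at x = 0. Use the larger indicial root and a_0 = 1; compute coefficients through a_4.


Write in Frobenius form y'' + (p(x)/x) y' + (q(x)/x^2) y = 0:
  p(x) = -1/3,  q(x) = 2x^2 + 3x + 1/3.
Indicial equation: r(r-1) + (-1/3) r + (1/3) = 0 -> roots r_1 = 1, r_2 = 1/3.
Take r = r_1 = 1. Let y(x) = x^r sum_{n>=0} a_n x^n with a_0 = 1.
Substitute y = x^r sum a_n x^n and match x^{r+n}. The recurrence is
  D(n) a_n + 3 a_{n-1} + 2 a_{n-2} = 0,  where D(n) = (r+n)(r+n-1) + (-1/3)(r+n) + (1/3).
  a_n = [-3 a_{n-1} - 2 a_{n-2}] / D(n).
Since the indicial polynomial factors as (r - r_1)(r - r_2), D(n) = (r_1 + n - r_1)(r_1 + n - r_2) = n(n + 2/3).
Evaluating step by step (a_0 = 1):
  n = 1: D(1) = 1(1 + 2/3) = 5/3; numerator = -3(1) = -3; a_1 = (-3)/(5/3) = -9/5
  n = 2: D(2) = 2(2 + 2/3) = 16/3; numerator = -3(-9/5) - 2(1) = 17/5; a_2 = (17/5)/(16/3) = 51/80
  n = 3: D(3) = 3(3 + 2/3) = 11; numerator = -3(51/80) - 2(-9/5) = 27/16; a_3 = (27/16)/(11) = 27/176
  n = 4: D(4) = 4(4 + 2/3) = 56/3; numerator = -3(27/176) - 2(51/80) = -1527/880; a_4 = (-1527/880)/(56/3) = -4581/49280

r = 1; a_0 = 1; a_1 = -9/5; a_2 = 51/80; a_3 = 27/176; a_4 = -4581/49280


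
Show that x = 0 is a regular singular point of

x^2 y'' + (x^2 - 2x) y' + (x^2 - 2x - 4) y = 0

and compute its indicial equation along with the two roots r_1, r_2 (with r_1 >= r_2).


Divide by x^2 to reach normal form y'' + P_1(x) y' + P_2(x) y = 0 with P_1(x) = 1 - 2/x and P_2(x) = 1 - 2/x - 4/x^2.
x = 0 is a singular point because the y'-coefficient 1 - 2/x has a pole at x = 0 and the y-coefficient 1 - 2/x - 4/x^2 has a pole at x = 0.
It is a regular singular point because x P_1(x) = p(x) = x - 2 and x^2 P_2(x) = q(x) = x^2 - 2x - 4 are polynomials, hence analytic at x = 0.
p(0) = -2,  q(0) = -4.
Indicial equation: r(r-1) + p(0) r + q(0) = 0, i.e. r^2 + (p(0) - 1) r + q(0) = 0, i.e. r^2 - 3 r - 4 = 0.
Discriminant: (-3)^2 - 4(-4) = 25, so r = (3 ± 5)/2.
Solving: r_1 = 4, r_2 = -1.

indicial: r^2 - 3 r - 4 = 0; roots r_1 = 4, r_2 = -1


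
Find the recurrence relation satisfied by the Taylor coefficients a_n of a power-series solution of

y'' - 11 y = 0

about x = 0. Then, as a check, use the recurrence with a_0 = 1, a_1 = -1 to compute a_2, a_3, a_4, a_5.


Substitute y = sum_n a_n x^n into y'' + (const) y = 0.
y''(x) = sum_{n>=0} (n+2)(n+1) a_{n+2} x^n.
The ODE becomes sum_n [(n+2)(n+1) a_{n+2} - 11 a_n] x^n = 0.
Setting each coefficient to zero gives the recurrence:
  (n+2)(n+1) a_{n+2} - 11 a_n = 0,
  a_{n+2} = 11 / ((n+1)(n+2)) a_n.

Check with a_0 = 1, a_1 = -1 (apply the recurrence for n = 0, 1, 2, 3): a_0 = 1, a_1 = -1, a_2 = 11/2, a_3 = -11/6, a_4 = 121/24, a_5 = -121/120.

a_{n+2} = 11/((n+1)(n+2)) * a_n; check: a_0 = 1, a_1 = -1, a_2 = 11/2, a_3 = -11/6, a_4 = 121/24, a_5 = -121/120


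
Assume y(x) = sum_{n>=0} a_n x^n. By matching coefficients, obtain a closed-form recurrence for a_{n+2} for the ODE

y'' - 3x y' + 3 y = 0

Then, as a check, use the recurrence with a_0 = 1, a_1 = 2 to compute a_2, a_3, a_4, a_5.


Substitute y = sum_n a_n x^n.
y''(x) has coefficient (n+2)(n+1) a_{n+2} at x^n;
-3 x y'(x) has coefficient -3 n a_n at x^n (shift);
3 y(x) has coefficient 3 a_n at x^n.
Matching x^n: (n+2)(n+1) a_{n+2} + (-3n + 3) a_n = 0.
Thus a_{n+2} = (3n - 3) / ((n+1)(n+2)) * a_n.

Check with a_0 = 1, a_1 = 2 (apply the recurrence for n = 0, 1, 2, 3): a_0 = 1, a_1 = 2, a_2 = -3/2, a_3 = 0, a_4 = -3/8, a_5 = 0.

a_(n+2) = (3n - 3) / ((n+1)(n+2)) * a_n; check: a_0 = 1, a_1 = 2, a_2 = -3/2, a_3 = 0, a_4 = -3/8, a_5 = 0


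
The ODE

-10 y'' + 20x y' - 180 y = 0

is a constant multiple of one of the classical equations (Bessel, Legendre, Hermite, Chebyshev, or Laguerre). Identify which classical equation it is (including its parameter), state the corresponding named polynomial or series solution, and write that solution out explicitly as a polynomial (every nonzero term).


All three coefficients share the factor -10; dividing through by -10 gives  y'' - 2x y' + 18 y = 0.
This matches the Hermite equation y'' - 2x y' + 2n y = 0 with 2n = 18, so n = 9; the polynomial solution is H_9(x).
With y = sum_k a_k x^k, matching x^k gives (k+2)(k+1) a_{k+2} = 2(k - n) a_k = 2(k - 9) a_k. The right side vanishes at k = 9, so the series with the parity of 9 terminates at degree 9.
Standard normalization: leading coefficient of H_n is 2^n, so a_9 = 2^9 = 512. Work downward with a_k = (k+1)(k+2) a_{k+2} / (2(k - n)):
  a_7 = (8)(9)(512) / (2(7 - 9)) = 36864/(-4) = -9216
  a_5 = (6)(7)(-9216) / (2(5 - 9)) = -387072/(-8) = 48384
  a_3 = (4)(5)(48384) / (2(3 - 9)) = 967680/(-12) = -80640
  a_1 = (2)(3)(-80640) / (2(1 - 9)) = -483840/(-16) = 30240
Hence H_9(x) = 512 x^9 - 9216 x^7 + 48384 x^5 - 80640 x^3 + 30240 x.

H_9(x); series = 512 x^9 - 9216 x^7 + 48384 x^5 - 80640 x^3 + 30240 x


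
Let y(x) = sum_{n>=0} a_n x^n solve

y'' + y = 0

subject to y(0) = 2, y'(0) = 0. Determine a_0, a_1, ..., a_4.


Ansatz: y(x) = sum_{n>=0} a_n x^n, so y'(x) = sum_{n>=1} n a_n x^(n-1) and y''(x) = sum_{n>=2} n(n-1) a_n x^(n-2).
Substitute into P(x) y'' + Q(x) y' + R(x) y = 0 with P(x) = 1, Q(x) = 0, R(x) = 1, and match powers of x.
Initial conditions: a_0 = 2, a_1 = 0.
Setting the coefficient of each power of x to zero and solving order by order (substituting the coefficients already found):
  x^0: 2 a_2 + a_0 = 0  ->  2 a_2 = -a_0 = -2  ->  a_2 = -1
  x^1: 6 a_3 + a_1 = 0  ->  6 a_3 = -a_1 = 0  ->  a_3 = 0
  x^2: 12 a_4 + a_2 = 0  ->  12 a_4 = -a_2 = 1  ->  a_4 = 1/12
Truncated series: y(x) = 2 - x^2 + (1/12) x^4 + O(x^5).

a_0 = 2; a_1 = 0; a_2 = -1; a_3 = 0; a_4 = 1/12


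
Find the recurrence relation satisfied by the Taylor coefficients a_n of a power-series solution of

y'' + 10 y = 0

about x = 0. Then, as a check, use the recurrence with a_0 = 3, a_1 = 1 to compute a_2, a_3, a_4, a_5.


Substitute y = sum_n a_n x^n into y'' + (const) y = 0.
y''(x) = sum_{n>=0} (n+2)(n+1) a_{n+2} x^n.
The ODE becomes sum_n [(n+2)(n+1) a_{n+2} + 10 a_n] x^n = 0.
Setting each coefficient to zero gives the recurrence:
  (n+2)(n+1) a_{n+2} + 10 a_n = 0,
  a_{n+2} = -10 / ((n+1)(n+2)) a_n.

Check with a_0 = 3, a_1 = 1 (apply the recurrence for n = 0, 1, 2, 3): a_0 = 3, a_1 = 1, a_2 = -15, a_3 = -5/3, a_4 = 25/2, a_5 = 5/6.

a_{n+2} = -10/((n+1)(n+2)) * a_n; check: a_0 = 3, a_1 = 1, a_2 = -15, a_3 = -5/3, a_4 = 25/2, a_5 = 5/6


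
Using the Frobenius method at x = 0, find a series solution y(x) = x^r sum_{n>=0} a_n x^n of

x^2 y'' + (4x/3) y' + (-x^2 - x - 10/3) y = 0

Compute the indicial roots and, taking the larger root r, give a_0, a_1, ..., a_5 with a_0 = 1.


Write in Frobenius form y'' + (p(x)/x) y' + (q(x)/x^2) y = 0:
  p(x) = 4/3,  q(x) = -x^2 - x - 10/3.
Indicial equation: r(r-1) + (4/3) r + (-10/3) = 0 -> roots r_1 = 5/3, r_2 = -2.
Take r = r_1 = 5/3. Let y(x) = x^r sum_{n>=0} a_n x^n with a_0 = 1.
Substitute y = x^r sum a_n x^n and match x^{r+n}. The recurrence is
  D(n) a_n - 1 a_{n-1} - 1 a_{n-2} = 0,  where D(n) = (r+n)(r+n-1) + (4/3)(r+n) + (-10/3).
  a_n = [1 a_{n-1} + 1 a_{n-2}] / D(n).
Since the indicial polynomial factors as (r - r_1)(r - r_2), D(n) = (r_1 + n - r_1)(r_1 + n - r_2) = n(n + 11/3).
Evaluating step by step (a_0 = 1):
  n = 1: D(1) = 1(1 + 11/3) = 14/3; numerator = 1(1) = 1; a_1 = (1)/(14/3) = 3/14
  n = 2: D(2) = 2(2 + 11/3) = 34/3; numerator = 1(3/14) + 1(1) = 17/14; a_2 = (17/14)/(34/3) = 3/28
  n = 3: D(3) = 3(3 + 11/3) = 20; numerator = 1(3/28) + 1(3/14) = 9/28; a_3 = (9/28)/(20) = 9/560
  n = 4: D(4) = 4(4 + 11/3) = 92/3; numerator = 1(9/560) + 1(3/28) = 69/560; a_4 = (69/560)/(92/3) = 9/2240
  n = 5: D(5) = 5(5 + 11/3) = 130/3; numerator = 1(9/2240) + 1(9/560) = 9/448; a_5 = (9/448)/(130/3) = 27/58240

r = 5/3; a_0 = 1; a_1 = 3/14; a_2 = 3/28; a_3 = 9/560; a_4 = 9/2240; a_5 = 27/58240


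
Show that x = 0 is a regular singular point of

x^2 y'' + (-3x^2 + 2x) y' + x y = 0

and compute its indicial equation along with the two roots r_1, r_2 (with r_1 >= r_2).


Divide by x^2 to reach normal form y'' + P_1(x) y' + P_2(x) y = 0 with P_1(x) = -3 + 2/x and P_2(x) = 1/x.
x = 0 is a singular point because the y'-coefficient -3 + 2/x has a pole at x = 0 and the y-coefficient 1/x has a pole at x = 0.
It is a regular singular point because x P_1(x) = p(x) = 2 - 3x and x^2 P_2(x) = q(x) = x are polynomials, hence analytic at x = 0.
p(0) = 2,  q(0) = 0.
Indicial equation: r(r-1) + p(0) r + q(0) = 0, i.e. r^2 + (p(0) - 1) r + q(0) = 0, i.e. r^2 + 1 r = 0.
Discriminant: (1)^2 - 4(0) = 1, so r = (-1 ± 1)/2.
Solving: r_1 = 0, r_2 = -1.

indicial: r^2 + 1 r = 0; roots r_1 = 0, r_2 = -1


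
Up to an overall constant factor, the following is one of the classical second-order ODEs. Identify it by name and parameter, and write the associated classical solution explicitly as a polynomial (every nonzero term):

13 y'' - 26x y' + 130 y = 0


All three coefficients share the factor 13; dividing through by 13 gives  y'' - 2x y' + 10 y = 0.
This matches the Hermite equation y'' - 2x y' + 2n y = 0 with 2n = 10, so n = 5; the polynomial solution is H_5(x).
With y = sum_k a_k x^k, matching x^k gives (k+2)(k+1) a_{k+2} = 2(k - n) a_k = 2(k - 5) a_k. The right side vanishes at k = 5, so the series with the parity of 5 terminates at degree 5.
Standard normalization: leading coefficient of H_n is 2^n, so a_5 = 2^5 = 32. Work downward with a_k = (k+1)(k+2) a_{k+2} / (2(k - n)):
  a_3 = (4)(5)(32) / (2(3 - 5)) = 640/(-4) = -160
  a_1 = (2)(3)(-160) / (2(1 - 5)) = -960/(-8) = 120
Hence H_5(x) = 32 x^5 - 160 x^3 + 120 x.

H_5(x); series = 32 x^5 - 160 x^3 + 120 x


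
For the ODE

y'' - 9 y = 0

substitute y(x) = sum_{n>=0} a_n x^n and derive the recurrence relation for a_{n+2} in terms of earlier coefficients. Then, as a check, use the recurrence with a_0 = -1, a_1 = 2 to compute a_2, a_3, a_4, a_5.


Substitute y = sum_n a_n x^n into y'' + (const) y = 0.
y''(x) = sum_{n>=0} (n+2)(n+1) a_{n+2} x^n.
The ODE becomes sum_n [(n+2)(n+1) a_{n+2} - 9 a_n] x^n = 0.
Setting each coefficient to zero gives the recurrence:
  (n+2)(n+1) a_{n+2} - 9 a_n = 0,
  a_{n+2} = 9 / ((n+1)(n+2)) a_n.

Check with a_0 = -1, a_1 = 2 (apply the recurrence for n = 0, 1, 2, 3): a_0 = -1, a_1 = 2, a_2 = -9/2, a_3 = 3, a_4 = -27/8, a_5 = 27/20.

a_{n+2} = 9/((n+1)(n+2)) * a_n; check: a_0 = -1, a_1 = 2, a_2 = -9/2, a_3 = 3, a_4 = -27/8, a_5 = 27/20


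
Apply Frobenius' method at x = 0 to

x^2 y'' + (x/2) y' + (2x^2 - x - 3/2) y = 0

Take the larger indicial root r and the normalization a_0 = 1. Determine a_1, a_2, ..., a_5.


Write in Frobenius form y'' + (p(x)/x) y' + (q(x)/x^2) y = 0:
  p(x) = 1/2,  q(x) = 2x^2 - x - 3/2.
Indicial equation: r(r-1) + (1/2) r + (-3/2) = 0 -> roots r_1 = 3/2, r_2 = -1.
Take r = r_1 = 3/2. Let y(x) = x^r sum_{n>=0} a_n x^n with a_0 = 1.
Substitute y = x^r sum a_n x^n and match x^{r+n}. The recurrence is
  D(n) a_n - 1 a_{n-1} + 2 a_{n-2} = 0,  where D(n) = (r+n)(r+n-1) + (1/2)(r+n) + (-3/2).
  a_n = [1 a_{n-1} - 2 a_{n-2}] / D(n).
Since the indicial polynomial factors as (r - r_1)(r - r_2), D(n) = (r_1 + n - r_1)(r_1 + n - r_2) = n(n + 5/2).
Evaluating step by step (a_0 = 1):
  n = 1: D(1) = 1(1 + 5/2) = 7/2; numerator = 1(1) = 1; a_1 = (1)/(7/2) = 2/7
  n = 2: D(2) = 2(2 + 5/2) = 9; numerator = 1(2/7) - 2(1) = -12/7; a_2 = (-12/7)/(9) = -4/21
  n = 3: D(3) = 3(3 + 5/2) = 33/2; numerator = 1(-4/21) - 2(2/7) = -16/21; a_3 = (-16/21)/(33/2) = -32/693
  n = 4: D(4) = 4(4 + 5/2) = 26; numerator = 1(-32/693) - 2(-4/21) = 232/693; a_4 = (232/693)/(26) = 116/9009
  n = 5: D(5) = 5(5 + 5/2) = 75/2; numerator = 1(116/9009) - 2(-32/693) = 316/3003; a_5 = (316/3003)/(75/2) = 632/225225

r = 3/2; a_0 = 1; a_1 = 2/7; a_2 = -4/21; a_3 = -32/693; a_4 = 116/9009; a_5 = 632/225225


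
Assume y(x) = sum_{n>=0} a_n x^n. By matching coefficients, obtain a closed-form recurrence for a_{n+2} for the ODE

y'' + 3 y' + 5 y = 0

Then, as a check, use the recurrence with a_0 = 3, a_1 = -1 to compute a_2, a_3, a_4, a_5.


Substitute y = sum_n a_n x^n.
y''(x) has coefficient (n+2)(n+1) a_{n+2} at x^n;
3 y'(x) has coefficient 3 (n+1) a_{n+1} at x^n;
5 y(x) has coefficient 5 a_n at x^n.
Matching x^n: (n+2)(n+1) a_{n+2} + 3 (n+1) a_{n+1} + 5 a_n = 0.
Thus a_{n+2} = [-3 (n+1) a_{n+1} - 5 a_n] / ((n+1)(n+2)).

Check with a_0 = 3, a_1 = -1 (apply the recurrence for n = 0, 1, 2, 3): a_0 = 3, a_1 = -1, a_2 = -6, a_3 = 41/6, a_4 = -21/8, a_5 = -2/15.

a_(n+2) = [-3 (n+1) a_(n+1) - 5 a_n] / ((n+1)(n+2)); check: a_0 = 3, a_1 = -1, a_2 = -6, a_3 = 41/6, a_4 = -21/8, a_5 = -2/15


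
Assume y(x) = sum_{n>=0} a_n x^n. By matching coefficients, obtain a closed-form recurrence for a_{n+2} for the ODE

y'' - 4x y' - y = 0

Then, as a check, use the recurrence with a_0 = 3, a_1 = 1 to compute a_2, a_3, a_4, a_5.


Substitute y = sum_n a_n x^n.
y''(x) has coefficient (n+2)(n+1) a_{n+2} at x^n;
-4 x y'(x) has coefficient -4 n a_n at x^n (shift);
-y(x) has coefficient -1 a_n at x^n.
Matching x^n: (n+2)(n+1) a_{n+2} + (-4n - 1) a_n = 0.
Thus a_{n+2} = (4n + 1) / ((n+1)(n+2)) * a_n.

Check with a_0 = 3, a_1 = 1 (apply the recurrence for n = 0, 1, 2, 3): a_0 = 3, a_1 = 1, a_2 = 3/2, a_3 = 5/6, a_4 = 9/8, a_5 = 13/24.

a_(n+2) = (4n + 1) / ((n+1)(n+2)) * a_n; check: a_0 = 3, a_1 = 1, a_2 = 3/2, a_3 = 5/6, a_4 = 9/8, a_5 = 13/24


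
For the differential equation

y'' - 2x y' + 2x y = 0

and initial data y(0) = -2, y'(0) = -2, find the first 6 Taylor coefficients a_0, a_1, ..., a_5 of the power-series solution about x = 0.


Ansatz: y(x) = sum_{n>=0} a_n x^n, so y'(x) = sum_{n>=1} n a_n x^(n-1) and y''(x) = sum_{n>=2} n(n-1) a_n x^(n-2).
Substitute into P(x) y'' + Q(x) y' + R(x) y = 0 with P(x) = 1, Q(x) = -2x, R(x) = 2x, and match powers of x.
Initial conditions: a_0 = -2, a_1 = -2.
Setting the coefficient of each power of x to zero and solving order by order (substituting the coefficients already found):
  x^0: 2 a_2 = 0  ->  a_2 = 0
  x^1: 6 a_3 - 2 a_1 + 2 a_0 = 0  ->  6 a_3 = 2 a_1 - 2 a_0 = 0  ->  a_3 = 0
  x^2: 12 a_4 - 4 a_2 + 2 a_1 = 0  ->  12 a_4 = 4 a_2 - 2 a_1 = 4  ->  a_4 = 1/3
  x^3: 20 a_5 - 6 a_3 + 2 a_2 = 0  ->  20 a_5 = 6 a_3 - 2 a_2 = 0  ->  a_5 = 0
Truncated series: y(x) = -2 - 2 x + (1/3) x^4 + O(x^6).

a_0 = -2; a_1 = -2; a_2 = 0; a_3 = 0; a_4 = 1/3; a_5 = 0


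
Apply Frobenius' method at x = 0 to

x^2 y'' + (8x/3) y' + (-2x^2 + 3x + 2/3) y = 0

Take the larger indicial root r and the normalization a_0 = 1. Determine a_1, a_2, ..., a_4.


Write in Frobenius form y'' + (p(x)/x) y' + (q(x)/x^2) y = 0:
  p(x) = 8/3,  q(x) = -2x^2 + 3x + 2/3.
Indicial equation: r(r-1) + (8/3) r + (2/3) = 0 -> roots r_1 = -2/3, r_2 = -1.
Take r = r_1 = -2/3. Let y(x) = x^r sum_{n>=0} a_n x^n with a_0 = 1.
Substitute y = x^r sum a_n x^n and match x^{r+n}. The recurrence is
  D(n) a_n + 3 a_{n-1} - 2 a_{n-2} = 0,  where D(n) = (r+n)(r+n-1) + (8/3)(r+n) + (2/3).
  a_n = [-3 a_{n-1} + 2 a_{n-2}] / D(n).
Since the indicial polynomial factors as (r - r_1)(r - r_2), D(n) = (r_1 + n - r_1)(r_1 + n - r_2) = n(n + 1/3).
Evaluating step by step (a_0 = 1):
  n = 1: D(1) = 1(1 + 1/3) = 4/3; numerator = -3(1) = -3; a_1 = (-3)/(4/3) = -9/4
  n = 2: D(2) = 2(2 + 1/3) = 14/3; numerator = -3(-9/4) + 2(1) = 35/4; a_2 = (35/4)/(14/3) = 15/8
  n = 3: D(3) = 3(3 + 1/3) = 10; numerator = -3(15/8) + 2(-9/4) = -81/8; a_3 = (-81/8)/(10) = -81/80
  n = 4: D(4) = 4(4 + 1/3) = 52/3; numerator = -3(-81/80) + 2(15/8) = 543/80; a_4 = (543/80)/(52/3) = 1629/4160

r = -2/3; a_0 = 1; a_1 = -9/4; a_2 = 15/8; a_3 = -81/80; a_4 = 1629/4160


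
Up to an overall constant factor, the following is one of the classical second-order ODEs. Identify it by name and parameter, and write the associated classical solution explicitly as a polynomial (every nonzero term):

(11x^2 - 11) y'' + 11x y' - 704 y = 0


All three coefficients share the factor -11; dividing through by -11 gives  (1 - x^2) y'' - x y' + 64 y = 0.
This matches the Chebyshev equation (1 - x^2) y'' - x y' + n^2 y = 0 (note the -x y' term, not -2x y') with n^2 = 64, so n = 8; the polynomial solution is T_8(x).
With y = sum_k a_k x^k, matching x^k gives (k+2)(k+1) a_{k+2} = (k^2 - n^2) a_k = (k - 8)(k + 8) a_k. The right side vanishes at k = 8, so the series with the parity of 8 terminates at degree 8.
Standard normalization: leading coefficient of T_n is 2^(n-1), so a_8 = 2^7 = 128. Work downward with a_k = (k+1)(k+2) a_{k+2} / ((k - 8)(k + 8)):
  a_6 = (7)(8)(128) / ((6 - 8)(6 + 8)) = 7168/(-28) = -256
  a_4 = (5)(6)(-256) / ((4 - 8)(4 + 8)) = -7680/(-48) = 160
  a_2 = (3)(4)(160) / ((2 - 8)(2 + 8)) = 1920/(-60) = -32
  a_0 = (1)(2)(-32) / ((0 - 8)(0 + 8)) = -64/(-64) = 1
Hence T_8(x) = 128 x^8 - 256 x^6 + 160 x^4 - 32 x^2 + 1.

T_8(x); series = 128 x^8 - 256 x^6 + 160 x^4 - 32 x^2 + 1


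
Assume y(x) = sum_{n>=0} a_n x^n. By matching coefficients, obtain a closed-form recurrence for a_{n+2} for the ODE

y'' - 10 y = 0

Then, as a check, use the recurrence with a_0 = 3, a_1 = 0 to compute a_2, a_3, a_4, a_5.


Substitute y = sum_n a_n x^n into y'' + (const) y = 0.
y''(x) = sum_{n>=0} (n+2)(n+1) a_{n+2} x^n.
The ODE becomes sum_n [(n+2)(n+1) a_{n+2} - 10 a_n] x^n = 0.
Setting each coefficient to zero gives the recurrence:
  (n+2)(n+1) a_{n+2} - 10 a_n = 0,
  a_{n+2} = 10 / ((n+1)(n+2)) a_n.

Check with a_0 = 3, a_1 = 0 (apply the recurrence for n = 0, 1, 2, 3): a_0 = 3, a_1 = 0, a_2 = 15, a_3 = 0, a_4 = 25/2, a_5 = 0.

a_{n+2} = 10/((n+1)(n+2)) * a_n; check: a_0 = 3, a_1 = 0, a_2 = 15, a_3 = 0, a_4 = 25/2, a_5 = 0


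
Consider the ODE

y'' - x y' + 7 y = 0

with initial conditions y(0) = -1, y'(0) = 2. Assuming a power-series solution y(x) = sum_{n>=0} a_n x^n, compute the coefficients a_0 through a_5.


Ansatz: y(x) = sum_{n>=0} a_n x^n, so y'(x) = sum_{n>=1} n a_n x^(n-1) and y''(x) = sum_{n>=2} n(n-1) a_n x^(n-2).
Substitute into P(x) y'' + Q(x) y' + R(x) y = 0 with P(x) = 1, Q(x) = -x, R(x) = 7, and match powers of x.
Initial conditions: a_0 = -1, a_1 = 2.
Setting the coefficient of each power of x to zero and solving order by order (substituting the coefficients already found):
  x^0: 2 a_2 + 7 a_0 = 0  ->  2 a_2 = -7 a_0 = 7  ->  a_2 = 7/2
  x^1: 6 a_3 + 6 a_1 = 0  ->  6 a_3 = -6 a_1 = -12  ->  a_3 = -2
  x^2: 12 a_4 + 5 a_2 = 0  ->  12 a_4 = -5 a_2 = -35/2  ->  a_4 = -35/24
  x^3: 20 a_5 + 4 a_3 = 0  ->  20 a_5 = -4 a_3 = 8  ->  a_5 = 2/5
Truncated series: y(x) = -1 + 2 x + (7/2) x^2 - 2 x^3 - (35/24) x^4 + (2/5) x^5 + O(x^6).

a_0 = -1; a_1 = 2; a_2 = 7/2; a_3 = -2; a_4 = -35/24; a_5 = 2/5


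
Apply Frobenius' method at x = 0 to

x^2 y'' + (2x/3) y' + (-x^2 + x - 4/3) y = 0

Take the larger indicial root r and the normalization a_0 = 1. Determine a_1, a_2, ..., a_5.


Write in Frobenius form y'' + (p(x)/x) y' + (q(x)/x^2) y = 0:
  p(x) = 2/3,  q(x) = -x^2 + x - 4/3.
Indicial equation: r(r-1) + (2/3) r + (-4/3) = 0 -> roots r_1 = 4/3, r_2 = -1.
Take r = r_1 = 4/3. Let y(x) = x^r sum_{n>=0} a_n x^n with a_0 = 1.
Substitute y = x^r sum a_n x^n and match x^{r+n}. The recurrence is
  D(n) a_n + 1 a_{n-1} - 1 a_{n-2} = 0,  where D(n) = (r+n)(r+n-1) + (2/3)(r+n) + (-4/3).
  a_n = [-1 a_{n-1} + 1 a_{n-2}] / D(n).
Since the indicial polynomial factors as (r - r_1)(r - r_2), D(n) = (r_1 + n - r_1)(r_1 + n - r_2) = n(n + 7/3).
Evaluating step by step (a_0 = 1):
  n = 1: D(1) = 1(1 + 7/3) = 10/3; numerator = -1(1) = -1; a_1 = (-1)/(10/3) = -3/10
  n = 2: D(2) = 2(2 + 7/3) = 26/3; numerator = -1(-3/10) + 1(1) = 13/10; a_2 = (13/10)/(26/3) = 3/20
  n = 3: D(3) = 3(3 + 7/3) = 16; numerator = -1(3/20) + 1(-3/10) = -9/20; a_3 = (-9/20)/(16) = -9/320
  n = 4: D(4) = 4(4 + 7/3) = 76/3; numerator = -1(-9/320) + 1(3/20) = 57/320; a_4 = (57/320)/(76/3) = 9/1280
  n = 5: D(5) = 5(5 + 7/3) = 110/3; numerator = -1(9/1280) + 1(-9/320) = -9/256; a_5 = (-9/256)/(110/3) = -27/28160

r = 4/3; a_0 = 1; a_1 = -3/10; a_2 = 3/20; a_3 = -9/320; a_4 = 9/1280; a_5 = -27/28160


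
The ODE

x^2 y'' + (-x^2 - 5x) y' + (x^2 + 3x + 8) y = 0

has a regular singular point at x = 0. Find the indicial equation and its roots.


Divide by x^2 to reach normal form y'' + P_1(x) y' + P_2(x) y = 0 with P_1(x) = -1 - 5/x and P_2(x) = 1 + 3/x + 8/x^2.
x = 0 is a singular point because the y'-coefficient -1 - 5/x has a pole at x = 0 and the y-coefficient 1 + 3/x + 8/x^2 has a pole at x = 0.
It is a regular singular point because x P_1(x) = p(x) = -x - 5 and x^2 P_2(x) = q(x) = x^2 + 3x + 8 are polynomials, hence analytic at x = 0.
p(0) = -5,  q(0) = 8.
Indicial equation: r(r-1) + p(0) r + q(0) = 0, i.e. r^2 + (p(0) - 1) r + q(0) = 0, i.e. r^2 - 6 r + 8 = 0.
Discriminant: (-6)^2 - 4(8) = 4, so r = (6 ± 2)/2.
Solving: r_1 = 4, r_2 = 2.

indicial: r^2 - 6 r + 8 = 0; roots r_1 = 4, r_2 = 2


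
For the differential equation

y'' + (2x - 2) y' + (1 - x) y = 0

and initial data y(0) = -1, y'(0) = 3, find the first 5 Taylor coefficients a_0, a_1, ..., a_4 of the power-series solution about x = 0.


Ansatz: y(x) = sum_{n>=0} a_n x^n, so y'(x) = sum_{n>=1} n a_n x^(n-1) and y''(x) = sum_{n>=2} n(n-1) a_n x^(n-2).
Substitute into P(x) y'' + Q(x) y' + R(x) y = 0 with P(x) = 1, Q(x) = 2x - 2, R(x) = 1 - x, and match powers of x.
Initial conditions: a_0 = -1, a_1 = 3.
Setting the coefficient of each power of x to zero and solving order by order (substituting the coefficients already found):
  x^0: 2 a_2 - 2 a_1 + a_0 = 0  ->  2 a_2 = 2 a_1 - a_0 = 7  ->  a_2 = 7/2
  x^1: 6 a_3 - 4 a_2 + 3 a_1 - a_0 = 0  ->  6 a_3 = 4 a_2 - 3 a_1 + a_0 = 4  ->  a_3 = 2/3
  x^2: 12 a_4 - 6 a_3 + 5 a_2 - a_1 = 0  ->  12 a_4 = 6 a_3 - 5 a_2 + a_1 = -21/2  ->  a_4 = -7/8
Truncated series: y(x) = -1 + 3 x + (7/2) x^2 + (2/3) x^3 - (7/8) x^4 + O(x^5).

a_0 = -1; a_1 = 3; a_2 = 7/2; a_3 = 2/3; a_4 = -7/8


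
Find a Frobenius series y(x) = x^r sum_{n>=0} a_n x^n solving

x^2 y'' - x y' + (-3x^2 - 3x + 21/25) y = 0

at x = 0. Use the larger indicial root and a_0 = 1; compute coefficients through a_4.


Write in Frobenius form y'' + (p(x)/x) y' + (q(x)/x^2) y = 0:
  p(x) = -1,  q(x) = -3x^2 - 3x + 21/25.
Indicial equation: r(r-1) + (-1) r + (21/25) = 0 -> roots r_1 = 7/5, r_2 = 3/5.
Take r = r_1 = 7/5. Let y(x) = x^r sum_{n>=0} a_n x^n with a_0 = 1.
Substitute y = x^r sum a_n x^n and match x^{r+n}. The recurrence is
  D(n) a_n - 3 a_{n-1} - 3 a_{n-2} = 0,  where D(n) = (r+n)(r+n-1) + (-1)(r+n) + (21/25).
  a_n = [3 a_{n-1} + 3 a_{n-2}] / D(n).
Since the indicial polynomial factors as (r - r_1)(r - r_2), D(n) = (r_1 + n - r_1)(r_1 + n - r_2) = n(n + 4/5).
Evaluating step by step (a_0 = 1):
  n = 1: D(1) = 1(1 + 4/5) = 9/5; numerator = 3(1) = 3; a_1 = (3)/(9/5) = 5/3
  n = 2: D(2) = 2(2 + 4/5) = 28/5; numerator = 3(5/3) + 3(1) = 8; a_2 = (8)/(28/5) = 10/7
  n = 3: D(3) = 3(3 + 4/5) = 57/5; numerator = 3(10/7) + 3(5/3) = 65/7; a_3 = (65/7)/(57/5) = 325/399
  n = 4: D(4) = 4(4 + 4/5) = 96/5; numerator = 3(325/399) + 3(10/7) = 895/133; a_4 = (895/133)/(96/5) = 4475/12768

r = 7/5; a_0 = 1; a_1 = 5/3; a_2 = 10/7; a_3 = 325/399; a_4 = 4475/12768


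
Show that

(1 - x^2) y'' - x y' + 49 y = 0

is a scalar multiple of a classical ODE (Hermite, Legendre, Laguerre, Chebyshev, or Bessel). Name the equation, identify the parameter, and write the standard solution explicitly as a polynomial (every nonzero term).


The equation is already in a standard form:  (1 - x^2) y'' - x y' + 49 y = 0.
This matches the Chebyshev equation (1 - x^2) y'' - x y' + n^2 y = 0 (note the -x y' term, not -2x y') with n^2 = 49, so n = 7; the polynomial solution is T_7(x).
With y = sum_k a_k x^k, matching x^k gives (k+2)(k+1) a_{k+2} = (k^2 - n^2) a_k = (k - 7)(k + 7) a_k. The right side vanishes at k = 7, so the series with the parity of 7 terminates at degree 7.
Standard normalization: leading coefficient of T_n is 2^(n-1), so a_7 = 2^6 = 64. Work downward with a_k = (k+1)(k+2) a_{k+2} / ((k - 7)(k + 7)):
  a_5 = (6)(7)(64) / ((5 - 7)(5 + 7)) = 2688/(-24) = -112
  a_3 = (4)(5)(-112) / ((3 - 7)(3 + 7)) = -2240/(-40) = 56
  a_1 = (2)(3)(56) / ((1 - 7)(1 + 7)) = 336/(-48) = -7
Hence T_7(x) = 64 x^7 - 112 x^5 + 56 x^3 - 7 x.

T_7(x); series = 64 x^7 - 112 x^5 + 56 x^3 - 7 x


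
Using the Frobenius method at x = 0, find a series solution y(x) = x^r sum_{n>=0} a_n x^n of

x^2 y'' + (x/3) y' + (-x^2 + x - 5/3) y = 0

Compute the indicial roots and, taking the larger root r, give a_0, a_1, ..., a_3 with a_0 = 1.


Write in Frobenius form y'' + (p(x)/x) y' + (q(x)/x^2) y = 0:
  p(x) = 1/3,  q(x) = -x^2 + x - 5/3.
Indicial equation: r(r-1) + (1/3) r + (-5/3) = 0 -> roots r_1 = 5/3, r_2 = -1.
Take r = r_1 = 5/3. Let y(x) = x^r sum_{n>=0} a_n x^n with a_0 = 1.
Substitute y = x^r sum a_n x^n and match x^{r+n}. The recurrence is
  D(n) a_n + 1 a_{n-1} - 1 a_{n-2} = 0,  where D(n) = (r+n)(r+n-1) + (1/3)(r+n) + (-5/3).
  a_n = [-1 a_{n-1} + 1 a_{n-2}] / D(n).
Since the indicial polynomial factors as (r - r_1)(r - r_2), D(n) = (r_1 + n - r_1)(r_1 + n - r_2) = n(n + 8/3).
Evaluating step by step (a_0 = 1):
  n = 1: D(1) = 1(1 + 8/3) = 11/3; numerator = -1(1) = -1; a_1 = (-1)/(11/3) = -3/11
  n = 2: D(2) = 2(2 + 8/3) = 28/3; numerator = -1(-3/11) + 1(1) = 14/11; a_2 = (14/11)/(28/3) = 3/22
  n = 3: D(3) = 3(3 + 8/3) = 17; numerator = -1(3/22) + 1(-3/11) = -9/22; a_3 = (-9/22)/(17) = -9/374

r = 5/3; a_0 = 1; a_1 = -3/11; a_2 = 3/22; a_3 = -9/374


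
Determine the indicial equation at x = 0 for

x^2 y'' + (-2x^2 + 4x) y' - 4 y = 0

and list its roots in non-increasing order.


Divide by x^2 to reach normal form y'' + P_1(x) y' + P_2(x) y = 0 with P_1(x) = -2 + 4/x and P_2(x) = -4/x^2.
x = 0 is a singular point because the y'-coefficient -2 + 4/x has a pole at x = 0 and the y-coefficient -4/x^2 has a pole at x = 0.
It is a regular singular point because x P_1(x) = p(x) = 4 - 2x and x^2 P_2(x) = q(x) = -4 are polynomials, hence analytic at x = 0.
p(0) = 4,  q(0) = -4.
Indicial equation: r(r-1) + p(0) r + q(0) = 0, i.e. r^2 + (p(0) - 1) r + q(0) = 0, i.e. r^2 + 3 r - 4 = 0.
Discriminant: (3)^2 - 4(-4) = 25, so r = (-3 ± 5)/2.
Solving: r_1 = 1, r_2 = -4.

indicial: r^2 + 3 r - 4 = 0; roots r_1 = 1, r_2 = -4


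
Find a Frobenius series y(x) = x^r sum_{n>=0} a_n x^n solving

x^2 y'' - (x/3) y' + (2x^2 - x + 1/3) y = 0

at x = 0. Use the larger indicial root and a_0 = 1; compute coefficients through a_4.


Write in Frobenius form y'' + (p(x)/x) y' + (q(x)/x^2) y = 0:
  p(x) = -1/3,  q(x) = 2x^2 - x + 1/3.
Indicial equation: r(r-1) + (-1/3) r + (1/3) = 0 -> roots r_1 = 1, r_2 = 1/3.
Take r = r_1 = 1. Let y(x) = x^r sum_{n>=0} a_n x^n with a_0 = 1.
Substitute y = x^r sum a_n x^n and match x^{r+n}. The recurrence is
  D(n) a_n - 1 a_{n-1} + 2 a_{n-2} = 0,  where D(n) = (r+n)(r+n-1) + (-1/3)(r+n) + (1/3).
  a_n = [1 a_{n-1} - 2 a_{n-2}] / D(n).
Since the indicial polynomial factors as (r - r_1)(r - r_2), D(n) = (r_1 + n - r_1)(r_1 + n - r_2) = n(n + 2/3).
Evaluating step by step (a_0 = 1):
  n = 1: D(1) = 1(1 + 2/3) = 5/3; numerator = 1(1) = 1; a_1 = (1)/(5/3) = 3/5
  n = 2: D(2) = 2(2 + 2/3) = 16/3; numerator = 1(3/5) - 2(1) = -7/5; a_2 = (-7/5)/(16/3) = -21/80
  n = 3: D(3) = 3(3 + 2/3) = 11; numerator = 1(-21/80) - 2(3/5) = -117/80; a_3 = (-117/80)/(11) = -117/880
  n = 4: D(4) = 4(4 + 2/3) = 56/3; numerator = 1(-117/880) - 2(-21/80) = 69/176; a_4 = (69/176)/(56/3) = 207/9856

r = 1; a_0 = 1; a_1 = 3/5; a_2 = -21/80; a_3 = -117/880; a_4 = 207/9856


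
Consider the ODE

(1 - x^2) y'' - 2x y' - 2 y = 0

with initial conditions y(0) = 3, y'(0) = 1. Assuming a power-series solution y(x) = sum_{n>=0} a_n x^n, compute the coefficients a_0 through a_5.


Ansatz: y(x) = sum_{n>=0} a_n x^n, so y'(x) = sum_{n>=1} n a_n x^(n-1) and y''(x) = sum_{n>=2} n(n-1) a_n x^(n-2).
Substitute into P(x) y'' + Q(x) y' + R(x) y = 0 with P(x) = 1 - x^2, Q(x) = -2x, R(x) = -2, and match powers of x.
Initial conditions: a_0 = 3, a_1 = 1.
Setting the coefficient of each power of x to zero and solving order by order (substituting the coefficients already found):
  x^0: 2 a_2 - 2 a_0 = 0  ->  2 a_2 = 2 a_0 = 6  ->  a_2 = 3
  x^1: 6 a_3 - 4 a_1 = 0  ->  6 a_3 = 4 a_1 = 4  ->  a_3 = 2/3
  x^2: 12 a_4 - 8 a_2 = 0  ->  12 a_4 = 8 a_2 = 24  ->  a_4 = 2
  x^3: 20 a_5 - 14 a_3 = 0  ->  20 a_5 = 14 a_3 = 28/3  ->  a_5 = 7/15
Truncated series: y(x) = 3 + x + 3 x^2 + (2/3) x^3 + 2 x^4 + (7/15) x^5 + O(x^6).

a_0 = 3; a_1 = 1; a_2 = 3; a_3 = 2/3; a_4 = 2; a_5 = 7/15


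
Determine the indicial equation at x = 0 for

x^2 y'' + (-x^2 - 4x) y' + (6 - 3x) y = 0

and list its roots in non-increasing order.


Divide by x^2 to reach normal form y'' + P_1(x) y' + P_2(x) y = 0 with P_1(x) = -1 - 4/x and P_2(x) = -3/x + 6/x^2.
x = 0 is a singular point because the y'-coefficient -1 - 4/x has a pole at x = 0 and the y-coefficient -3/x + 6/x^2 has a pole at x = 0.
It is a regular singular point because x P_1(x) = p(x) = -x - 4 and x^2 P_2(x) = q(x) = 6 - 3x are polynomials, hence analytic at x = 0.
p(0) = -4,  q(0) = 6.
Indicial equation: r(r-1) + p(0) r + q(0) = 0, i.e. r^2 + (p(0) - 1) r + q(0) = 0, i.e. r^2 - 5 r + 6 = 0.
Discriminant: (-5)^2 - 4(6) = 1, so r = (5 ± 1)/2.
Solving: r_1 = 3, r_2 = 2.

indicial: r^2 - 5 r + 6 = 0; roots r_1 = 3, r_2 = 2


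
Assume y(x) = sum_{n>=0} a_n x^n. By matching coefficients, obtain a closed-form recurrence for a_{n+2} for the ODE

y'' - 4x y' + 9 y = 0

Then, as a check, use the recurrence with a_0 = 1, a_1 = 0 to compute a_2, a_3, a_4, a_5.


Substitute y = sum_n a_n x^n.
y''(x) has coefficient (n+2)(n+1) a_{n+2} at x^n;
-4 x y'(x) has coefficient -4 n a_n at x^n (shift);
9 y(x) has coefficient 9 a_n at x^n.
Matching x^n: (n+2)(n+1) a_{n+2} + (-4n + 9) a_n = 0.
Thus a_{n+2} = (4n - 9) / ((n+1)(n+2)) * a_n.

Check with a_0 = 1, a_1 = 0 (apply the recurrence for n = 0, 1, 2, 3): a_0 = 1, a_1 = 0, a_2 = -9/2, a_3 = 0, a_4 = 3/8, a_5 = 0.

a_(n+2) = (4n - 9) / ((n+1)(n+2)) * a_n; check: a_0 = 1, a_1 = 0, a_2 = -9/2, a_3 = 0, a_4 = 3/8, a_5 = 0


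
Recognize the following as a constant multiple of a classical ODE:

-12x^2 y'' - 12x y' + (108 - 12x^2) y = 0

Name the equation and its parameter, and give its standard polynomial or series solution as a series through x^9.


All three coefficients share the factor -12; dividing through by -12 gives  x^2 y'' + x y' + (x^2 - 9) y = 0.
This matches the Bessel equation x^2 y'' + x y' + (x^2 - nu^2) y = 0 with nu^2 = 9, so nu = 3; the solution bounded at x = 0 is J_3(x).
Frobenius at x = 0: indicial roots ±nu; for r = nu the recurrence k(k + 2nu) c_k = -c_{k-2} gives the standard series J_nu(x) = sum_{k>=0} (-1)^k / (k! (k+nu)!) (x/2)^(2k+nu). Evaluate the first 4 terms:
  k = 0: (-1)^0 / (0! * 3! * 2^3) x^3 = 1/(1*6*8) x^3 = (1/48) x^3
  k = 1: (-1)^1 / (1! * 4! * 2^5) x^5 = -1/(1*24*32) x^5 = (-1/768) x^5
  k = 2: (-1)^2 / (2! * 5! * 2^7) x^7 = 1/(2*120*128) x^7 = (1/30720) x^7
  k = 3: (-1)^3 / (3! * 6! * 2^9) x^9 = -1/(6*720*512) x^9 = (-1/2211840) x^9
Hence J_3(x) = -x^9/2211840 + x^7/30720 - x^5/768 + x^3/48 + ....

J_3(x); series = -x^9/2211840 + x^7/30720 - x^5/768 + x^3/48


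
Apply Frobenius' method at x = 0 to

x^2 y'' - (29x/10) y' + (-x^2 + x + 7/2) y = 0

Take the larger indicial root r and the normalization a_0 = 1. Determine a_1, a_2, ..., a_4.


Write in Frobenius form y'' + (p(x)/x) y' + (q(x)/x^2) y = 0:
  p(x) = -29/10,  q(x) = -x^2 + x + 7/2.
Indicial equation: r(r-1) + (-29/10) r + (7/2) = 0 -> roots r_1 = 5/2, r_2 = 7/5.
Take r = r_1 = 5/2. Let y(x) = x^r sum_{n>=0} a_n x^n with a_0 = 1.
Substitute y = x^r sum a_n x^n and match x^{r+n}. The recurrence is
  D(n) a_n + 1 a_{n-1} - 1 a_{n-2} = 0,  where D(n) = (r+n)(r+n-1) + (-29/10)(r+n) + (7/2).
  a_n = [-1 a_{n-1} + 1 a_{n-2}] / D(n).
Since the indicial polynomial factors as (r - r_1)(r - r_2), D(n) = (r_1 + n - r_1)(r_1 + n - r_2) = n(n + 11/10).
Evaluating step by step (a_0 = 1):
  n = 1: D(1) = 1(1 + 11/10) = 21/10; numerator = -1(1) = -1; a_1 = (-1)/(21/10) = -10/21
  n = 2: D(2) = 2(2 + 11/10) = 31/5; numerator = -1(-10/21) + 1(1) = 31/21; a_2 = (31/21)/(31/5) = 5/21
  n = 3: D(3) = 3(3 + 11/10) = 123/10; numerator = -1(5/21) + 1(-10/21) = -5/7; a_3 = (-5/7)/(123/10) = -50/861
  n = 4: D(4) = 4(4 + 11/10) = 102/5; numerator = -1(-50/861) + 1(5/21) = 85/287; a_4 = (85/287)/(102/5) = 25/1722

r = 5/2; a_0 = 1; a_1 = -10/21; a_2 = 5/21; a_3 = -50/861; a_4 = 25/1722


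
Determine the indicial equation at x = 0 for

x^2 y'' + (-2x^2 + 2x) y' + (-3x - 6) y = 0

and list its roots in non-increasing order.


Divide by x^2 to reach normal form y'' + P_1(x) y' + P_2(x) y = 0 with P_1(x) = -2 + 2/x and P_2(x) = -3/x - 6/x^2.
x = 0 is a singular point because the y'-coefficient -2 + 2/x has a pole at x = 0 and the y-coefficient -3/x - 6/x^2 has a pole at x = 0.
It is a regular singular point because x P_1(x) = p(x) = 2 - 2x and x^2 P_2(x) = q(x) = -3x - 6 are polynomials, hence analytic at x = 0.
p(0) = 2,  q(0) = -6.
Indicial equation: r(r-1) + p(0) r + q(0) = 0, i.e. r^2 + (p(0) - 1) r + q(0) = 0, i.e. r^2 + 1 r - 6 = 0.
Discriminant: (1)^2 - 4(-6) = 25, so r = (-1 ± 5)/2.
Solving: r_1 = 2, r_2 = -3.

indicial: r^2 + 1 r - 6 = 0; roots r_1 = 2, r_2 = -3


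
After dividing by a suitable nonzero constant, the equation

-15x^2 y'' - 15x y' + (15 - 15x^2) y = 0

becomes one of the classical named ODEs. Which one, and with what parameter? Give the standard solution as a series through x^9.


All three coefficients share the factor -15; dividing through by -15 gives  x^2 y'' + x y' + (x^2 - 1) y = 0.
This matches the Bessel equation x^2 y'' + x y' + (x^2 - nu^2) y = 0 with nu^2 = 1, so nu = 1; the solution bounded at x = 0 is J_1(x).
Frobenius at x = 0: indicial roots ±nu; for r = nu the recurrence k(k + 2nu) c_k = -c_{k-2} gives the standard series J_nu(x) = sum_{k>=0} (-1)^k / (k! (k+nu)!) (x/2)^(2k+nu). Evaluate the first 5 terms:
  k = 0: (-1)^0 / (0! * 1! * 2^1) x^1 = 1/(1*1*2) x^1 = (1/2) x^1
  k = 1: (-1)^1 / (1! * 2! * 2^3) x^3 = -1/(1*2*8) x^3 = (-1/16) x^3
  k = 2: (-1)^2 / (2! * 3! * 2^5) x^5 = 1/(2*6*32) x^5 = (1/384) x^5
  k = 3: (-1)^3 / (3! * 4! * 2^7) x^7 = -1/(6*24*128) x^7 = (-1/18432) x^7
  k = 4: (-1)^4 / (4! * 5! * 2^9) x^9 = 1/(24*120*512) x^9 = (1/1474560) x^9
Hence J_1(x) = x^9/1474560 - x^7/18432 + x^5/384 - x^3/16 + x/2 + ....

J_1(x); series = x^9/1474560 - x^7/18432 + x^5/384 - x^3/16 + x/2


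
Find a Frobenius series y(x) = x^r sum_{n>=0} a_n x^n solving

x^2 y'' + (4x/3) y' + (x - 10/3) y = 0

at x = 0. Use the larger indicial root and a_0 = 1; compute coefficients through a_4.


Write in Frobenius form y'' + (p(x)/x) y' + (q(x)/x^2) y = 0:
  p(x) = 4/3,  q(x) = x - 10/3.
Indicial equation: r(r-1) + (4/3) r + (-10/3) = 0 -> roots r_1 = 5/3, r_2 = -2.
Take r = r_1 = 5/3. Let y(x) = x^r sum_{n>=0} a_n x^n with a_0 = 1.
Substitute y = x^r sum a_n x^n and match x^{r+n}. The recurrence is
  D(n) a_n + 1 a_{n-1} = 0,  where D(n) = (r+n)(r+n-1) + (4/3)(r+n) + (-10/3).
  a_n = -1 / D(n) * a_{n-1}.
Since the indicial polynomial factors as (r - r_1)(r - r_2), D(n) = (r_1 + n - r_1)(r_1 + n - r_2) = n(n + 11/3).
Evaluating step by step (a_0 = 1):
  n = 1: D(1) = 1(1 + 11/3) = 14/3; numerator = -1(1) = -1; a_1 = (-1)/(14/3) = -3/14
  n = 2: D(2) = 2(2 + 11/3) = 34/3; numerator = -1(-3/14) = 3/14; a_2 = (3/14)/(34/3) = 9/476
  n = 3: D(3) = 3(3 + 11/3) = 20; numerator = -1(9/476) = -9/476; a_3 = (-9/476)/(20) = -9/9520
  n = 4: D(4) = 4(4 + 11/3) = 92/3; numerator = -1(-9/9520) = 9/9520; a_4 = (9/9520)/(92/3) = 27/875840

r = 5/3; a_0 = 1; a_1 = -3/14; a_2 = 9/476; a_3 = -9/9520; a_4 = 27/875840
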